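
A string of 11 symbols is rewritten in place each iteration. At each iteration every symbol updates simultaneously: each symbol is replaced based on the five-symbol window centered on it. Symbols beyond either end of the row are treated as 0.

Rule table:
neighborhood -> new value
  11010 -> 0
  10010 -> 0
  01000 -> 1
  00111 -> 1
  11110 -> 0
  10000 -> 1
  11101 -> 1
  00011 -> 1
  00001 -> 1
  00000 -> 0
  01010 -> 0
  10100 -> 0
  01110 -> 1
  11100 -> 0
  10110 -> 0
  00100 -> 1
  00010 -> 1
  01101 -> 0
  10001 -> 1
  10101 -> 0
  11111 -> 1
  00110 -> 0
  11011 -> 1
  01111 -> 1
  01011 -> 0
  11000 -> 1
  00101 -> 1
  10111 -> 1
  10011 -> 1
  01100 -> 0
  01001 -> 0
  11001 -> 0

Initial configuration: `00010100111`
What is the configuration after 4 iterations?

01110001110
11101111101
11111110100
11111010011

11111010011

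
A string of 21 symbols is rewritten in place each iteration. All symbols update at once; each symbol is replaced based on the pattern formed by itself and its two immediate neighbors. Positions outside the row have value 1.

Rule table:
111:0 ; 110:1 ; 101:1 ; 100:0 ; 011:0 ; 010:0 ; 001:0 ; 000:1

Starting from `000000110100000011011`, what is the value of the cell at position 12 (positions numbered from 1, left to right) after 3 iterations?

011110011001111001100
100010001000001000100
101000100011100010000
position 12 holds 1

1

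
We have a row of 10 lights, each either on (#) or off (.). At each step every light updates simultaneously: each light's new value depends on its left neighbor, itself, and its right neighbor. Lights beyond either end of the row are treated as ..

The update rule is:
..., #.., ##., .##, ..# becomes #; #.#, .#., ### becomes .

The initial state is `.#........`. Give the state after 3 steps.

##.######.

#.########
..#......#
##.######.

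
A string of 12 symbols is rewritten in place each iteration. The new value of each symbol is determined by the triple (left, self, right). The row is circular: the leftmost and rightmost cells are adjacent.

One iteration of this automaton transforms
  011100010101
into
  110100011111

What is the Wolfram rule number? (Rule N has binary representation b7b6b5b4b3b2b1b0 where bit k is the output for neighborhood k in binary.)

position 2: 111 → 0  (bit 7 = 0)
position 3: 110 → 1  (bit 6 = 1)
position 0: 101 → 1  (bit 5 = 1)
position 4: 100 → 0  (bit 4 = 0)
position 1: 011 → 1  (bit 3 = 1)
position 7: 010 → 1  (bit 2 = 1)
position 6: 001 → 0  (bit 1 = 0)
position 5: 000 → 0  (bit 0 = 0)
bits b7..b0 = 01101100 = 108

108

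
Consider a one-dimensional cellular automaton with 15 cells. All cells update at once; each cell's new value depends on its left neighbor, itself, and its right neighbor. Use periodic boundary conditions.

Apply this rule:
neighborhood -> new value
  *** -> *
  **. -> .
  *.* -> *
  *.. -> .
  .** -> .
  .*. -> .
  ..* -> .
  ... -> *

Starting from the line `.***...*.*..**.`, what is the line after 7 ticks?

****...****....

tick 1: ..*..*..*......
tick 2: *.........*****
tick 3: ..*******..****
tick 4: ...*****....**.
tick 5: **..***..**....
tick 6: .....*......**.
tick 7: ****...****....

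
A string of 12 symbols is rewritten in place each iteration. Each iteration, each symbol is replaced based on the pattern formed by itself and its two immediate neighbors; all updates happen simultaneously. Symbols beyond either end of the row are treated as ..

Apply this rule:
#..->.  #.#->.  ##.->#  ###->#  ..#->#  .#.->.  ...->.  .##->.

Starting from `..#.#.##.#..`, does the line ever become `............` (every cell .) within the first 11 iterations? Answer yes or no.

yes

iteration 1: .#.....#....
iteration 2: #.....#.....
iteration 3: .....#......
iteration 4: ....#.......
iteration 5: ...#........
iteration 6: ..#.........
iteration 7: .#..........
iteration 8: #...........
iteration 9: ............
all cells are . at iteration 9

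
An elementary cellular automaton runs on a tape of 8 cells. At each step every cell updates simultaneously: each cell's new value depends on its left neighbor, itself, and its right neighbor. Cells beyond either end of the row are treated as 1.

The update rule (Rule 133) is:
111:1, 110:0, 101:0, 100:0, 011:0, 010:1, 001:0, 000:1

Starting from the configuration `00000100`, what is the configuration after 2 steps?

step 1: 01110100
step 2: 00100100

00100100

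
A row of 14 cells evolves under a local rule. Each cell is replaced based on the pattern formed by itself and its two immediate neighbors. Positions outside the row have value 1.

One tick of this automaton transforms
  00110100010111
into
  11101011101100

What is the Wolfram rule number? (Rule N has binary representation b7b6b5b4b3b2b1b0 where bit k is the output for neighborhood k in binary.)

position 12: 111 → 0  (bit 7 = 0)
position 3: 110 → 0  (bit 6 = 0)
position 4: 101 → 1  (bit 5 = 1)
position 0: 100 → 1  (bit 4 = 1)
position 2: 011 → 1  (bit 3 = 1)
position 5: 010 → 0  (bit 2 = 0)
position 1: 001 → 1  (bit 1 = 1)
position 7: 000 → 1  (bit 0 = 1)
bits b7..b0 = 00111011 = 59

59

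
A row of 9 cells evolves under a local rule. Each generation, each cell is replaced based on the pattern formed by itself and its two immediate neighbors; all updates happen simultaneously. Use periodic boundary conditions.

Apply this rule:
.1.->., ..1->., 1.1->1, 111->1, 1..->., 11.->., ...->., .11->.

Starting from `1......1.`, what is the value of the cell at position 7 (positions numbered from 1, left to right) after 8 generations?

.

........1
.........
.........  (fixed point — unchanged through generation 8)
position 7 holds .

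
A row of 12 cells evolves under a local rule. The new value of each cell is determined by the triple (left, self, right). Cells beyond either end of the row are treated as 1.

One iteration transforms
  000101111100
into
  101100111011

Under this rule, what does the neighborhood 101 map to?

At position 4 the neighborhood is 101; the next row has 0 there.

0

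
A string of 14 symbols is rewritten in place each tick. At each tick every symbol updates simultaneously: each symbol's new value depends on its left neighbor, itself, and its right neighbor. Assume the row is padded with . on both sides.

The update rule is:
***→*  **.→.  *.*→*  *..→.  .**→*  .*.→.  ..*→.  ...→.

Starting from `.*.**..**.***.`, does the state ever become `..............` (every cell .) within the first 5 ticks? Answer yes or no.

yes

tick 1: ..**...*.***..
tick 2: ..*.....***...
tick 3: ........**....
tick 4: ........*.....
tick 5: ..............
all cells are . at tick 5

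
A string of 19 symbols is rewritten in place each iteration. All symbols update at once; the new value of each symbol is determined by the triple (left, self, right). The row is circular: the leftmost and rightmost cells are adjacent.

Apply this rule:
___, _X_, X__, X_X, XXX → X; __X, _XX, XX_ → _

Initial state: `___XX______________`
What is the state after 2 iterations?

X_XX__XXXXXXXXXXXXX

XX___XXXXXXXXXXXXXX
X_XX__XXXXXXXXXXXXX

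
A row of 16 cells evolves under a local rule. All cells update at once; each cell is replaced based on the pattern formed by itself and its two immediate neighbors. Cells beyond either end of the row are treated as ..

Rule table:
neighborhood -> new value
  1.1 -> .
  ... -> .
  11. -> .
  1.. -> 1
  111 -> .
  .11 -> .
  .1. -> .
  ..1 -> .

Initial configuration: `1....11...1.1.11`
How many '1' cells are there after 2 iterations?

.1.....1........
..1.....1.......
count of 1: 2

2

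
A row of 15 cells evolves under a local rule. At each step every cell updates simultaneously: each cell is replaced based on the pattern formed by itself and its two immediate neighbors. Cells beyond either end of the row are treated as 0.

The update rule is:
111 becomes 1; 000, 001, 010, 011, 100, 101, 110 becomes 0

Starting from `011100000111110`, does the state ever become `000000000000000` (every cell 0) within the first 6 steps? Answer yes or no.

yes

001000000011100
000000000001000
000000000000000
all cells are 0 at step 3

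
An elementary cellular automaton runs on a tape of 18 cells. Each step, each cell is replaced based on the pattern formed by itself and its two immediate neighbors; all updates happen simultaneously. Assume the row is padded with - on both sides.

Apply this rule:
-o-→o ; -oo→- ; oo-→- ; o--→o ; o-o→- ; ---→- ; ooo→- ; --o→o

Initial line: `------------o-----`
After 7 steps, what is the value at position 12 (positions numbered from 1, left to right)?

-----------ooo----
----------o---o---
---------ooo-ooo--
--------o-------o-
-------ooo-----ooo
------o---o---o---
-----ooo-ooo-ooo--
position 12 holds o

o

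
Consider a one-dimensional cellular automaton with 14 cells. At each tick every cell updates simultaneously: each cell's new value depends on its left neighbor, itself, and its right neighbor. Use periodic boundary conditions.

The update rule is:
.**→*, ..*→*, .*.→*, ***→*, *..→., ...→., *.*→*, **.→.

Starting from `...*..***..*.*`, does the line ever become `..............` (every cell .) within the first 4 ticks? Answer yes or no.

no

..**.***..****
.**.***..****.
**.***..****..
*.***..****..*
tick 4 is *.***..****..*, still not uniform .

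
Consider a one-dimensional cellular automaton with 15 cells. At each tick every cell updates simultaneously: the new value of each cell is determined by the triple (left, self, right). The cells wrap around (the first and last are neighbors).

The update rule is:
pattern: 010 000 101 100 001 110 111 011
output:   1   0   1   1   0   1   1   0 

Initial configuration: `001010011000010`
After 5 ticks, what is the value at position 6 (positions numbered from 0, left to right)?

1

001111001100011
100111100110001
110011110011000
011001111001100
001100111100110
position 6 holds 1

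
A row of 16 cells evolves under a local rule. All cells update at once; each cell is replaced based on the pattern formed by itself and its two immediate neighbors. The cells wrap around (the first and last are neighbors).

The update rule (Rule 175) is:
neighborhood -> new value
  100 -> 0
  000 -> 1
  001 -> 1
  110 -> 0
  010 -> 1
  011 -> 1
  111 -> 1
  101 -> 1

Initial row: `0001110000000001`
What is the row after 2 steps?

step 1: 0111100111111111
step 2: 1111001111111110

1111001111111110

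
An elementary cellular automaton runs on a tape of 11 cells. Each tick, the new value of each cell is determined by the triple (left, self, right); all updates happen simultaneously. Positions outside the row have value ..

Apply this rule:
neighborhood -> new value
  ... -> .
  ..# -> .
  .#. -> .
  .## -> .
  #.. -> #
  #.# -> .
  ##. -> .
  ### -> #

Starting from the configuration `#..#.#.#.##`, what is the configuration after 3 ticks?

...#.......

.#.........
..#........
...#.......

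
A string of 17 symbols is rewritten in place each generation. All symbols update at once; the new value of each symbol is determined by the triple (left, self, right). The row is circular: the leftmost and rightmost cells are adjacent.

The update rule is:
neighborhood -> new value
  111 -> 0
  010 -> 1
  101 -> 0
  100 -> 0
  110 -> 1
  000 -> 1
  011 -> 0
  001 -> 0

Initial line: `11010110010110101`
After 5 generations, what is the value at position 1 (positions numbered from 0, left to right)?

1

01010010010010100
01010010010010101
01010010010010101  (fixed point — unchanged through generation 5)
position 1 holds 1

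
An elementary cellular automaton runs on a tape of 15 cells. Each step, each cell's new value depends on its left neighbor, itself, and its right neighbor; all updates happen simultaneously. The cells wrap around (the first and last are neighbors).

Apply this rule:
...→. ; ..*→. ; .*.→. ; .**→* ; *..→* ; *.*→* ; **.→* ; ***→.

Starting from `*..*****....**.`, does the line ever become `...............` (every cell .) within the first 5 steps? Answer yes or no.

no

.*.*...**...***
*.*.*..***..*.*
**.*.*.*.**..**
.**.*.*.****.*.
.***.*.**..**.*
step 5 is .***.*.**..**.*, still not uniform .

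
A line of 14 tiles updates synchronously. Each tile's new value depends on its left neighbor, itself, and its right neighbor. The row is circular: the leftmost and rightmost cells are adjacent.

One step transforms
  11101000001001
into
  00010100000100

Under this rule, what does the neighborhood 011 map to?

0

At position 13 the neighborhood is 011; the next row has 0 there.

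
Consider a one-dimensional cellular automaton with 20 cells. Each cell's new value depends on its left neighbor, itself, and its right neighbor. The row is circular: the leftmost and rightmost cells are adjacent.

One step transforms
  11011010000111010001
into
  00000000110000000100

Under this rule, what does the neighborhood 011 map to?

At position 3 the neighborhood is 011; the next row has 0 there.

0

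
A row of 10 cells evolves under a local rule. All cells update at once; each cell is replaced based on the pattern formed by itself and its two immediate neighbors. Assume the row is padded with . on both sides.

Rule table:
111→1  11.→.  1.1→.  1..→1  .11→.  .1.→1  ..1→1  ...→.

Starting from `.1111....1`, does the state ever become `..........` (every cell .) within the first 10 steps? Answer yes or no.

no

1.11.1..11
1....111..
11..1.1.1.
..111.1.11
.1.1..1...
11.11111..
....111.1.
...1.1..11
..11.111..
.1....1.1.
step 10 is .1....1.1., still not uniform .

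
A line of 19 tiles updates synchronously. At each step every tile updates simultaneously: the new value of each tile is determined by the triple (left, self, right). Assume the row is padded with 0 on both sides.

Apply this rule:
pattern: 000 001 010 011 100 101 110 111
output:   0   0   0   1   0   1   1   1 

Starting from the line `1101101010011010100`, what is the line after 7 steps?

step 1: 1111110100011101000
step 2: 1111111000011110000
step 3: 1111111000011110000  (fixed point — unchanged through step 7)

1111111000011110000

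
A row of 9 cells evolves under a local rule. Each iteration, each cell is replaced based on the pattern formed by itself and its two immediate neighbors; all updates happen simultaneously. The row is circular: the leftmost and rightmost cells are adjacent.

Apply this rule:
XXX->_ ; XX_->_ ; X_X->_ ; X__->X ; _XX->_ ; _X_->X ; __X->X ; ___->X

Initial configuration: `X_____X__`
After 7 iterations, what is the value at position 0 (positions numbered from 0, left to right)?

X

XXXXXXXXX
_________
XXXXXXXXX  (repeats iteration 1; period 2)
iteration 7: XXXXXXXXX
position 0 holds X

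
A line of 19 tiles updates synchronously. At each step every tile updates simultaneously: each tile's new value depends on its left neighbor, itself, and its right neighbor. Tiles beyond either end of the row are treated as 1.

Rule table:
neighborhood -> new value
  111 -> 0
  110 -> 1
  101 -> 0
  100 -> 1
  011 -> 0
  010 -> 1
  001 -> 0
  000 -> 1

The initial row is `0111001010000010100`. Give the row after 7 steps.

1011111010110101010

0001101011111010110
1100101000001010010
0110101111101011010
0010100000101001010
1010111110101101010
1010000010100101010
1011111010110101010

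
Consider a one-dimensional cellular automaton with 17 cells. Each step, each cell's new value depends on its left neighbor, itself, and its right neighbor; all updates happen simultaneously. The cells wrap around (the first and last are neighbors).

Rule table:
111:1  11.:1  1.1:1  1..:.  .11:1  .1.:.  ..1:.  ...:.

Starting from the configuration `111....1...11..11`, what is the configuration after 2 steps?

111........11..11

step 1: 111........11..11
step 2: 111........11..11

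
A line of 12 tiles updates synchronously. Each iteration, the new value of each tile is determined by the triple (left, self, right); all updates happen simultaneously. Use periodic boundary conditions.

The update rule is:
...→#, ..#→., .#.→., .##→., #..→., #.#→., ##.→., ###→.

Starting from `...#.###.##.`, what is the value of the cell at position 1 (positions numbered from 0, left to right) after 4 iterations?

.

##..........
...########.
##..........  (repeats iteration 1; period 2)
iteration 4: ...########.
position 1 holds .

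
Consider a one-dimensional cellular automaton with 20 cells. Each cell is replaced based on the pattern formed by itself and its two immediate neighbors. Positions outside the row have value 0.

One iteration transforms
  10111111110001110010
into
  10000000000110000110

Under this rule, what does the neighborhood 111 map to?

0

At position 3 the neighborhood is 111; the next row has 0 there.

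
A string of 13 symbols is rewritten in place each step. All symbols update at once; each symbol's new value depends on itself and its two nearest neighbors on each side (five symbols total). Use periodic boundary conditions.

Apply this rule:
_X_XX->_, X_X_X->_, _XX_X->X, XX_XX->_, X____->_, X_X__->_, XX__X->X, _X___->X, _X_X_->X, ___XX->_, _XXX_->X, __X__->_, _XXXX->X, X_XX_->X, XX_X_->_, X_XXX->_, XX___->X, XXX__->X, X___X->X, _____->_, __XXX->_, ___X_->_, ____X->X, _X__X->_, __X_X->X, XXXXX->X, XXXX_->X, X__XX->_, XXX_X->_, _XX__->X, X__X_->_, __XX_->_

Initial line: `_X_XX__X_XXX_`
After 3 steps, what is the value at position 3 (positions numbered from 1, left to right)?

_X_XXX_X__XXX
____X______X_
__X__X___X__X
position 3 holds X

X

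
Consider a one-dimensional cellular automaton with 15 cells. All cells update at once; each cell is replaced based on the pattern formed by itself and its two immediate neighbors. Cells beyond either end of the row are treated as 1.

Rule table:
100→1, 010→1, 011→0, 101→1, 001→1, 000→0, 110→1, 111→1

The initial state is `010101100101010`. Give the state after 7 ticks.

111110111111111
111111011111111
111111101111111
111111110111111
111111111011111
111111111101111
111111111110111

111111111110111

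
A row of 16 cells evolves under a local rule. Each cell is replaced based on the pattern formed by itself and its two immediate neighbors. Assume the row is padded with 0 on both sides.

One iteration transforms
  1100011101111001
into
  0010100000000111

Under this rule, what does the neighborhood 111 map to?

At position 6 the neighborhood is 111; the next row has 0 there.

0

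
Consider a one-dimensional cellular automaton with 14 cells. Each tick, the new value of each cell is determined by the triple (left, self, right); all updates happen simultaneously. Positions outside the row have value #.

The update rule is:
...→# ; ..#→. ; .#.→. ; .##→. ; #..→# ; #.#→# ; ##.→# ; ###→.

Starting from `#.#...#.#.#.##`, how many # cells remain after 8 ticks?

tick 1: ##.##..#.#.#..
tick 2: .##.##..#.#.#.
tick 3: #.##.##..#.#.#
tick 4: ##.##.##..#.#.
tick 5: .##.##.##..#.#
tick 6: #.##.##.##..#.
tick 7: ##.##.##.##..#
tick 8: .##.##.##.##..
count of #: 8

8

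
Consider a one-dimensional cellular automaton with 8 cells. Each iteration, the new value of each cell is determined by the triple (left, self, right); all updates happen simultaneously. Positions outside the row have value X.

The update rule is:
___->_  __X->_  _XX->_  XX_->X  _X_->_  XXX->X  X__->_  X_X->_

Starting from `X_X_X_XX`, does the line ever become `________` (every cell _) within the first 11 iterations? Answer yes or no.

no

iteration 1: X______X
iteration 2: X_______
iteration 3: X_______  (fixed point — unchanged through iteration 11)
iteration 11 is X_______, still not uniform _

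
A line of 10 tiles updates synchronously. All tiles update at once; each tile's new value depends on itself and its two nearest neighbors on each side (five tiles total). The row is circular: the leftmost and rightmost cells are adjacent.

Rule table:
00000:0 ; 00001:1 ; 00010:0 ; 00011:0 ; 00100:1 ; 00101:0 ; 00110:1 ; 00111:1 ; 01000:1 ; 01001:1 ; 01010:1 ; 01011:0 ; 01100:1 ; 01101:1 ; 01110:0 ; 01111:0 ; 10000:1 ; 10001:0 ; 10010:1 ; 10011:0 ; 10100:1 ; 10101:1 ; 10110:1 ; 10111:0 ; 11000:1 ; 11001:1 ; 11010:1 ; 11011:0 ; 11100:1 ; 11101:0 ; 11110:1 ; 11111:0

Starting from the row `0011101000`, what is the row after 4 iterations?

1010011110
1111010101
0010111100
1000001111

1000001111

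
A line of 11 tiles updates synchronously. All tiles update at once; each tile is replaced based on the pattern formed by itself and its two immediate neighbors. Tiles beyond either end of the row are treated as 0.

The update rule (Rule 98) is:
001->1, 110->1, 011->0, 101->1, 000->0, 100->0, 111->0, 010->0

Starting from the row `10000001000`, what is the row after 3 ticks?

00000010000
00000100000
00001000000

00001000000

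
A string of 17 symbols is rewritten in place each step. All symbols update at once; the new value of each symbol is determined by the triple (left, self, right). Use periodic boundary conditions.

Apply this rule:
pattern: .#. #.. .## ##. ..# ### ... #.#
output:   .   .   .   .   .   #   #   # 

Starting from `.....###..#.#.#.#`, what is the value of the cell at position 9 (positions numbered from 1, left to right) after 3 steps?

.

.###..#....#.#.#.
..#.....##..#.#..
#...###......#..#
position 9 holds .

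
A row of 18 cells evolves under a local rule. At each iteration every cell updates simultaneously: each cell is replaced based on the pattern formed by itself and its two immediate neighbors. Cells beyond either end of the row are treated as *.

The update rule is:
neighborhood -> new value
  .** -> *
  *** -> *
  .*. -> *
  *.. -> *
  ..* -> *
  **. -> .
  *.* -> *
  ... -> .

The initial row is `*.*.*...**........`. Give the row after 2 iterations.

*****.**.***....**

.*****.**.*......*
*****.**.***....**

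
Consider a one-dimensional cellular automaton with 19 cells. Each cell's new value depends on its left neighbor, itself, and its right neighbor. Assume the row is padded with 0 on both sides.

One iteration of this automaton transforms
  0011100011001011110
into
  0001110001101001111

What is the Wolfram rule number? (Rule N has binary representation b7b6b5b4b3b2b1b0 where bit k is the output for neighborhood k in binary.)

212

position 3: 111 → 1  (bit 7 = 1)
position 4: 110 → 1  (bit 6 = 1)
position 13: 101 → 0  (bit 5 = 0)
position 5: 100 → 1  (bit 4 = 1)
position 2: 011 → 0  (bit 3 = 0)
position 12: 010 → 1  (bit 2 = 1)
position 1: 001 → 0  (bit 1 = 0)
position 0: 000 → 0  (bit 0 = 0)
bits b7..b0 = 11010100 = 212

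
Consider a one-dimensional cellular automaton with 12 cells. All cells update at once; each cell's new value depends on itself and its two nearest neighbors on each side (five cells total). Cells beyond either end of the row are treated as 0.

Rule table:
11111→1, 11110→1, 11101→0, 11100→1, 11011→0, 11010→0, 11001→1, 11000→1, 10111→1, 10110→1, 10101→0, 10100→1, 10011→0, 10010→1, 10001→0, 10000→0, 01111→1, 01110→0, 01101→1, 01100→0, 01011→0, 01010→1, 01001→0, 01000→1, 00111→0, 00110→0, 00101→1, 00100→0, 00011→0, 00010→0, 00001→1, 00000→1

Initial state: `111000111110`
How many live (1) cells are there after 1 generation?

001100011111
count of 1: 7

7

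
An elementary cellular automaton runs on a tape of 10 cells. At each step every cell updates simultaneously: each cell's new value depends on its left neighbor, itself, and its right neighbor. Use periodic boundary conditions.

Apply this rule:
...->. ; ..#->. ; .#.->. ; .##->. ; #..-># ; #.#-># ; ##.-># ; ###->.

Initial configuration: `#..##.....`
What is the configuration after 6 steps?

#.....#..#

step 1: .#..##....
step 2: ..#..##...
step 3: ...#..##..
step 4: ....#..##.
step 5: .....#..##
step 6: #.....#..#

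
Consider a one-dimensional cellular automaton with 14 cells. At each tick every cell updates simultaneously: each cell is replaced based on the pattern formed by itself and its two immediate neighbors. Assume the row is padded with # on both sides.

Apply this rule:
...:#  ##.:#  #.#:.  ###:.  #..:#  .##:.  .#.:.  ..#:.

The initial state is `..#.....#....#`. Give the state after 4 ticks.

#..####..###..
##....##...##.
.####..###..#.
....##...##...

....##...##...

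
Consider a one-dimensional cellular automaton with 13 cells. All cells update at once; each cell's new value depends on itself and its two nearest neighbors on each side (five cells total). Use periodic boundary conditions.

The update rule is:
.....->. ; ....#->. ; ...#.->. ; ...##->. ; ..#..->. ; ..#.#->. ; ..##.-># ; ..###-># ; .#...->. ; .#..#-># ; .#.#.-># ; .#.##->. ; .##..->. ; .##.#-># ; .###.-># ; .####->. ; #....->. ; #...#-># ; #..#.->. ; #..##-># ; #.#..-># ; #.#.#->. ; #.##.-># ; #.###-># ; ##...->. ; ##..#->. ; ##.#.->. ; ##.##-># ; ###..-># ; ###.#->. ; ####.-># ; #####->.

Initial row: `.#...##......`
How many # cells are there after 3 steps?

1

...#.#.......
....##.......
....#........
count of #: 1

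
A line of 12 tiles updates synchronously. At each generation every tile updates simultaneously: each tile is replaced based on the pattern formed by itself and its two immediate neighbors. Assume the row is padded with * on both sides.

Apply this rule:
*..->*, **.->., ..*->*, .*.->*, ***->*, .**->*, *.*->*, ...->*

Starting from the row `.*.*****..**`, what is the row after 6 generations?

**.*********

generation 1: *******.****
generation 2: ******.*****
generation 3: *****.******
generation 4: ****.*******
generation 5: ***.********
generation 6: **.*********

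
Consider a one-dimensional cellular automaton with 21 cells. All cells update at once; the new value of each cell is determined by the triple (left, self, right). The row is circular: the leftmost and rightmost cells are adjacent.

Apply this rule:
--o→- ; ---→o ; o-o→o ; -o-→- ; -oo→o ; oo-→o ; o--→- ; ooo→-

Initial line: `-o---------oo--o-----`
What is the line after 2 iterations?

-o-o-----oooo-oo-o--o

---ooooooo-oo----oooo
-o-o-----oooo-oo-o--o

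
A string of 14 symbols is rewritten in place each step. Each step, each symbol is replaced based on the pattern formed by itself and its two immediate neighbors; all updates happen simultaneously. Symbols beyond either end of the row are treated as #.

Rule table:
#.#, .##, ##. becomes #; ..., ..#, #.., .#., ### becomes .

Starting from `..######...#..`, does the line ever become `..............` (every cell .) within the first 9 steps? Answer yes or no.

yes

..#....#......
..............
all cells are . at step 2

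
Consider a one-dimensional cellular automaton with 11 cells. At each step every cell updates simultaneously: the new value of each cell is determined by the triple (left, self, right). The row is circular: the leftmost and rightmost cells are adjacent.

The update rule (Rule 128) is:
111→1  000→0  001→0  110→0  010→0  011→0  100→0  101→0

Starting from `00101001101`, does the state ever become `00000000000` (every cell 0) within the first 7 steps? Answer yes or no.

step 1: 00000000000
all cells are 0 at step 1

yes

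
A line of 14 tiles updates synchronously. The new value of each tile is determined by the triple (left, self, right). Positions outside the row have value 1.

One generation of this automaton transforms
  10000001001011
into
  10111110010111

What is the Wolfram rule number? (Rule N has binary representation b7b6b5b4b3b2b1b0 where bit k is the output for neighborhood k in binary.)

position 13: 111 → 1  (bit 7 = 1)
position 0: 110 → 1  (bit 6 = 1)
position 11: 101 → 1  (bit 5 = 1)
position 1: 100 → 0  (bit 4 = 0)
position 12: 011 → 1  (bit 3 = 1)
position 7: 010 → 0  (bit 2 = 0)
position 6: 001 → 1  (bit 1 = 1)
position 2: 000 → 1  (bit 0 = 1)
bits b7..b0 = 11101011 = 235

235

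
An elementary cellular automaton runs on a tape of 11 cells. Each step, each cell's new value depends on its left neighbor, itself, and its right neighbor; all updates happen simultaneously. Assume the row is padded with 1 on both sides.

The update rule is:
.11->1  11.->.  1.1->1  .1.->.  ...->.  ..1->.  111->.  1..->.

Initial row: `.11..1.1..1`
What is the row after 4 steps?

..........1

11....1...1
..........1
..........1  (fixed point — unchanged through step 4)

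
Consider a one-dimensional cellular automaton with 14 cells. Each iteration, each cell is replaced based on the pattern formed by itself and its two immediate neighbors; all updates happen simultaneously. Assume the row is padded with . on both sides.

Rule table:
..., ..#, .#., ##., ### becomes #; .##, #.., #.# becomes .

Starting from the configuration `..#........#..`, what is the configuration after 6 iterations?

#.#.#.#..###.#

###.########.#
.##..#######.#
#.#.#.######.#
#.#.#..#####.#
#.#.#.#.####.#
#.#.#.#..###.#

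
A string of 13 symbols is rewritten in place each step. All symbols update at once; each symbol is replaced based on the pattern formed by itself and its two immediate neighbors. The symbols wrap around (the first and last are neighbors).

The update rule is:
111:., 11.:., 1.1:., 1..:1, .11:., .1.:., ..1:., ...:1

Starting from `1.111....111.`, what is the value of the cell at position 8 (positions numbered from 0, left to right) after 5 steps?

.

.....111.....
1111....11111
....111......
111....111111
...111.......
position 8 holds .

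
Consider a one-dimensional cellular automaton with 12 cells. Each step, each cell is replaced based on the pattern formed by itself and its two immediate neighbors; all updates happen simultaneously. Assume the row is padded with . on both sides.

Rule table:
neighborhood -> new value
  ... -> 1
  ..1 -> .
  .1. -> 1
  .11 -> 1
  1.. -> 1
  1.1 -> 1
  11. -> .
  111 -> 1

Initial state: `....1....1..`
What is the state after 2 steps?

111.1111.111
11.1111.111.

11.1111.111.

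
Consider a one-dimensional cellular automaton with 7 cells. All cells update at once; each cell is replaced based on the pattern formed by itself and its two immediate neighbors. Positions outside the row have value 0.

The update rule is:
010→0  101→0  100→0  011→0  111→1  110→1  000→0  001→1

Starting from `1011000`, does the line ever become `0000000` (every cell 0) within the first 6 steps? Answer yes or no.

yes

0001000
0010000
0100000
1000000
0000000
all cells are 0 at step 5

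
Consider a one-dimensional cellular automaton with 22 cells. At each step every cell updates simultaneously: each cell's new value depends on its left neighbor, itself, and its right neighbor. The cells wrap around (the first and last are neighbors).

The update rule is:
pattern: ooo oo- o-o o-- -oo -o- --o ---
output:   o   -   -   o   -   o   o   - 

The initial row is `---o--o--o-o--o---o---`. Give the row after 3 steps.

--oooooooo-ooooo-ooo--
-o-oooooo---ooo---o-o-
oo--oooo-o-o-o-o-oo-oo

oo--oooo-o-o-o-o-oo-oo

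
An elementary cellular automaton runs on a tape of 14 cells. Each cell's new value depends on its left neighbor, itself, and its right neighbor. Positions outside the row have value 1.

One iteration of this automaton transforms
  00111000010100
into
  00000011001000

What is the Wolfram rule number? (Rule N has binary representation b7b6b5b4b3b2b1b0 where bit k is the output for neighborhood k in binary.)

position 3: 111 → 0  (bit 7 = 0)
position 4: 110 → 0  (bit 6 = 0)
position 10: 101 → 1  (bit 5 = 1)
position 0: 100 → 0  (bit 4 = 0)
position 2: 011 → 0  (bit 3 = 0)
position 9: 010 → 0  (bit 2 = 0)
position 1: 001 → 0  (bit 1 = 0)
position 6: 000 → 1  (bit 0 = 1)
bits b7..b0 = 00100001 = 33

33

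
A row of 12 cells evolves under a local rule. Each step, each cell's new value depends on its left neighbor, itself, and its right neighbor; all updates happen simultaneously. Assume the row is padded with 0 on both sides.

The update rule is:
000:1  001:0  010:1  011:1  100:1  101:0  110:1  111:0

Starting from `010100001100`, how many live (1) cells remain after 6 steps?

step 1: 010111101111
step 2: 010100101001
step 3: 010110101101
step 4: 010110101101  (fixed point — unchanged through step 6)
count of 1: 7

7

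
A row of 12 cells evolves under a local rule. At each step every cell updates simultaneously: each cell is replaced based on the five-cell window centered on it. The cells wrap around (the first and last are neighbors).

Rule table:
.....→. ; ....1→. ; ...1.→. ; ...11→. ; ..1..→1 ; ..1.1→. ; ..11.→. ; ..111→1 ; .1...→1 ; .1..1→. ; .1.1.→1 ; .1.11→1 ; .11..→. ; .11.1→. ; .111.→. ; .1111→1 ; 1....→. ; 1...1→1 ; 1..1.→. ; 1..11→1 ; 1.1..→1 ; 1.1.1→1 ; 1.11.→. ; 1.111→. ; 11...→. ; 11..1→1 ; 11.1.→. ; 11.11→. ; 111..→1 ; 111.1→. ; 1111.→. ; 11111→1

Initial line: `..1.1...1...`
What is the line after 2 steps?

...11.......

step 1: ...1111.11..
step 2: ...11.......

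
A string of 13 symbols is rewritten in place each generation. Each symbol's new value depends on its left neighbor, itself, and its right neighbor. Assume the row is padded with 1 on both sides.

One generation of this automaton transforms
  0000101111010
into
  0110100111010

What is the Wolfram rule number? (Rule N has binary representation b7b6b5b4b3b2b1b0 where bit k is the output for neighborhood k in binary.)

197

position 7: 111 → 1  (bit 7 = 1)
position 9: 110 → 1  (bit 6 = 1)
position 5: 101 → 0  (bit 5 = 0)
position 0: 100 → 0  (bit 4 = 0)
position 6: 011 → 0  (bit 3 = 0)
position 4: 010 → 1  (bit 2 = 1)
position 3: 001 → 0  (bit 1 = 0)
position 1: 000 → 1  (bit 0 = 1)
bits b7..b0 = 11000101 = 197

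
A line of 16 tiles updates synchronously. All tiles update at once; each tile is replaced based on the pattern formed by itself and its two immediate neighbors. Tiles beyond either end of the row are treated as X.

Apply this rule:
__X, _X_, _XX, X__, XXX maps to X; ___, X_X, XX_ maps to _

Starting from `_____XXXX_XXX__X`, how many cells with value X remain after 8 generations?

X___XXXX__XX_XXX
_X_XXXX_XXX__XXX
_X_XXX__XX_XXXXX
_X_XX_XXX__XXXXX
_X_X__XX_XXXXXXX
_X_XXXX__XXXXXXX
_X_XXX_XXXXXXXXX
_X_XX__XXXXXXXXX
count of X: 12

12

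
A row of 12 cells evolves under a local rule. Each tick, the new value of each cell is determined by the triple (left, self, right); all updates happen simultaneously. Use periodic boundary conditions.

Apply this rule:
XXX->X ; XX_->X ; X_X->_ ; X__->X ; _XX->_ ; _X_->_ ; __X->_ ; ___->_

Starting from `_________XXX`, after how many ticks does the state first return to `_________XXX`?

X_________XX
XX_________X
XXX_________
_XXX________
__XXX_______
___XXX______
____XXX_____
_____XXX____
______XXX___
_______XXX__
________XXX_
_________XXX

12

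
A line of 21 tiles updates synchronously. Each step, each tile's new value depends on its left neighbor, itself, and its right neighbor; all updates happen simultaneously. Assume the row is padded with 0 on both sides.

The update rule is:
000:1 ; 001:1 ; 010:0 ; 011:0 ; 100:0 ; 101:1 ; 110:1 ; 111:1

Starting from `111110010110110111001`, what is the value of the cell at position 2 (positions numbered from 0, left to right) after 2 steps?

011110101011011011010
101111010101101101100
position 2 holds 1

1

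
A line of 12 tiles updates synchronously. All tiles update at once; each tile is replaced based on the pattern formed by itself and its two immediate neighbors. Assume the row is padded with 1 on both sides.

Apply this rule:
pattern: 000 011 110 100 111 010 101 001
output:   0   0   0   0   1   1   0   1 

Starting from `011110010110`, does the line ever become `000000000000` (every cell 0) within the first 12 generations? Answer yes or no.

no

001100110000
010001000001
010011000010
010100000110
010100001000
010100011001
010100100010
010101100110
010100001000  (repeats generation 5; period 4)
generation 12: 010101100110
generation 12 is 010101100110, still not uniform 0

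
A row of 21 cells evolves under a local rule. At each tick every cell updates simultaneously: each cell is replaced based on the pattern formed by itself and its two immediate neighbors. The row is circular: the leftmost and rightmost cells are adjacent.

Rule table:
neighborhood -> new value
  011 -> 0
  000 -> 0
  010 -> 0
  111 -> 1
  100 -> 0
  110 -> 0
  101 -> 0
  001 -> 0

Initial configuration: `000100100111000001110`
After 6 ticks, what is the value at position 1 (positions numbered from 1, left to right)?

000000000010000000100
000000000000000000000
000000000000000000000  (fixed point — unchanged through tick 6)
position 1 holds 0

0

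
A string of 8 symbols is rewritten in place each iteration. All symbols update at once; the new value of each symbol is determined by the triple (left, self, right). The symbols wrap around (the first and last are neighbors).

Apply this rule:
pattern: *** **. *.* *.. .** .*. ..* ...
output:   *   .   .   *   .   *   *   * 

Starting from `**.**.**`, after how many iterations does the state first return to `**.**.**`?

*......*
.******.
*.****.*
...**...
***..***
**.**.**

6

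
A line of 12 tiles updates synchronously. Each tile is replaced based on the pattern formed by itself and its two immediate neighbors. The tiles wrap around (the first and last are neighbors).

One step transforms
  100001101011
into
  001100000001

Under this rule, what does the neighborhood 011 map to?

0

At position 5 the neighborhood is 011; the next row has 0 there.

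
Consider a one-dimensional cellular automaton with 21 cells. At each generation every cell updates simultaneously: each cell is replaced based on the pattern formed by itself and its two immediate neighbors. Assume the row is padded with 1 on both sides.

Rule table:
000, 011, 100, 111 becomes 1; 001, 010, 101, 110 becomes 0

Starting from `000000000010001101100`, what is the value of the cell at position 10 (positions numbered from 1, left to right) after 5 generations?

1

111111111001101001010
111111110101000100000
111111100000110011110
111111011110101011100
111110011100000011010
position 10 holds 1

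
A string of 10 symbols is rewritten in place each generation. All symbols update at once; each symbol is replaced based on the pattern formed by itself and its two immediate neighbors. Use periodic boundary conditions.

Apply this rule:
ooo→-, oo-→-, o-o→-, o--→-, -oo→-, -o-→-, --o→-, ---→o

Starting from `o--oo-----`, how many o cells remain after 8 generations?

------ooo-
ooooo-----
------ooo-  (repeats generation 1; period 2)
generation 8: ooooo-----
count of o: 5

5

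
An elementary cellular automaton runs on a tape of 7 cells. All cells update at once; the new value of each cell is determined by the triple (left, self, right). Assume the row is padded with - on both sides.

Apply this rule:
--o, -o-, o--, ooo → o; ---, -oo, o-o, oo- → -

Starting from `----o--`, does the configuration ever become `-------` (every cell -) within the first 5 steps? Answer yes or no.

---ooo-
--o-o-o
-oo-o-o
o---o-o
oo-oo-o
step 5 is oo-oo-o, still not uniform -

no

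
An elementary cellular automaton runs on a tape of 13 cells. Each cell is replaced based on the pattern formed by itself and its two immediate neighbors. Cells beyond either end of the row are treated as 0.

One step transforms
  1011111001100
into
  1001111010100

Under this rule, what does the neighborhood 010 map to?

1

At position 0 the neighborhood is 010; the next row has 1 there.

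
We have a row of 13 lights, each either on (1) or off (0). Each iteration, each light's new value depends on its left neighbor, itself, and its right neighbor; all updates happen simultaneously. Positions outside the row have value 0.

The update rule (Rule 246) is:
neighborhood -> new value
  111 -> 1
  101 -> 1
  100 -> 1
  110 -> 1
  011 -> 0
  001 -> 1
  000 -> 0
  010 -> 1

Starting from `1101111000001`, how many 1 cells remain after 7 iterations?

0110111100011
1011011110101
1101101111111
0110110111111
1011011011111
1101101101111
0110110110111
count of 1: 9

9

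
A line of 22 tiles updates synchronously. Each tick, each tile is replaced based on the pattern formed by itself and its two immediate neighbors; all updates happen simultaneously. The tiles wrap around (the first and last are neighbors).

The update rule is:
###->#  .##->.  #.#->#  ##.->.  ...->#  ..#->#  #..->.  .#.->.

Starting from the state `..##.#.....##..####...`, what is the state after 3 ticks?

tick 1: ##..#..####...#.##..##
tick 2: #..#..#.##..##.#...#.#
tick 3: ..#..#.#...#..#..##.#.

..#..#.#...#..#..##.#.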